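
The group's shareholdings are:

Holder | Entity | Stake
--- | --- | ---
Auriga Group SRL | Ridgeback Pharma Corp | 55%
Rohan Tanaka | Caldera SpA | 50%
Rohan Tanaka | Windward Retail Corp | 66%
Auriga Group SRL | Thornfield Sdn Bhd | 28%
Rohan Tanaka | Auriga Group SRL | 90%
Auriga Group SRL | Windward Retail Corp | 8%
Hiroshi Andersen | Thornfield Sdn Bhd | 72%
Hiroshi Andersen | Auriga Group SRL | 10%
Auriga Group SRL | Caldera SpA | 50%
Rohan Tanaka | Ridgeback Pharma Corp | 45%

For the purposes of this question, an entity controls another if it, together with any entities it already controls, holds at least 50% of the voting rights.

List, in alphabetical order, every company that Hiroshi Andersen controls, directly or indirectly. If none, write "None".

Hiroshi holds 72% of Thornfield, so Hiroshi controls Thornfield.
No other company's threshold is met.

Thornfield Sdn Bhd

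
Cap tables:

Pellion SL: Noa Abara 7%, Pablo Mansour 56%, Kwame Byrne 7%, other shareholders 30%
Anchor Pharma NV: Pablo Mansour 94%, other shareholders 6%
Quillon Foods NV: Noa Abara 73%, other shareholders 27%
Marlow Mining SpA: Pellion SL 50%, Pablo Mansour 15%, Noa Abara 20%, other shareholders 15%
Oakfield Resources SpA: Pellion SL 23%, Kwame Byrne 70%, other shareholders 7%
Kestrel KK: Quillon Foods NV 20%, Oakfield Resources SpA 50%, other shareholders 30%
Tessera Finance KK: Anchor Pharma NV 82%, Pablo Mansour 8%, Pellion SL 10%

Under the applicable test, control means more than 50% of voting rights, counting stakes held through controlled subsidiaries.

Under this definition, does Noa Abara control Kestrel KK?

No

Noa holds 73% of Quillon, so Noa controls Quillon.
In Kestrel, Noa's side holds only 20%, not > 50%.
So Noa does not control Kestrel.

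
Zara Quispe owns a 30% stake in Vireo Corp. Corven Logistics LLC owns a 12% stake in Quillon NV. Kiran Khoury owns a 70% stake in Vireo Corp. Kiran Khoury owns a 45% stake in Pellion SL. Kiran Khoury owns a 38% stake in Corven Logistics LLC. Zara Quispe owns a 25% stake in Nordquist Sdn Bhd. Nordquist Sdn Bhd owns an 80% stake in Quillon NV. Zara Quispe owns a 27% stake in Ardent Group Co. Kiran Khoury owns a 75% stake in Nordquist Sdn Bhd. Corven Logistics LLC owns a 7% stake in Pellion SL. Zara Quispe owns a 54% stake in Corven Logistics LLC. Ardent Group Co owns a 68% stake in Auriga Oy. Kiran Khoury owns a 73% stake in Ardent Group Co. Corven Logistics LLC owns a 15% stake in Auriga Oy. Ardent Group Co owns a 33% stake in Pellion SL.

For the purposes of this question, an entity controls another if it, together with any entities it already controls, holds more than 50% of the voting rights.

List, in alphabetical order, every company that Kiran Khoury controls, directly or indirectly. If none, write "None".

Ardent Group Co, Auriga Oy, Nordquist Sdn Bhd, Pellion SL, Quillon NV, Vireo Corp

Kiran holds 73% of Ardent, so Kiran controls Ardent.
Kiran holds 75% of Nordquist, so Kiran controls Nordquist.
Nordquist holds 80% of Quillon, so Kiran controls Quillon.
Ardent holds 68% of Auriga, so Kiran controls Auriga.
Kiran holds 70% of Vireo, so Kiran controls Vireo.
Kiran and Ardent together hold 45% + 33% = 78% of Pellion, so Kiran controls Pellion.
No other company's threshold is met.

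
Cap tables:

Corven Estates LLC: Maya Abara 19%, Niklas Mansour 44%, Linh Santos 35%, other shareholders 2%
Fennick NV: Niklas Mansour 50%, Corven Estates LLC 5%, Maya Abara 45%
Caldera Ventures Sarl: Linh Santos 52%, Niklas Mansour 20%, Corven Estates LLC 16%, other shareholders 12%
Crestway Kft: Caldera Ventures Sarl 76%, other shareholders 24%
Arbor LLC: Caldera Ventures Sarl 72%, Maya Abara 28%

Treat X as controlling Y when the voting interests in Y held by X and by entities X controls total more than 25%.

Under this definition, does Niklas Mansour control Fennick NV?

Yes

Niklas holds 44% of Corven, so Niklas controls Corven.
Niklas and Corven together hold 50% + 5% = 55% of Fennick, so Niklas controls Fennick.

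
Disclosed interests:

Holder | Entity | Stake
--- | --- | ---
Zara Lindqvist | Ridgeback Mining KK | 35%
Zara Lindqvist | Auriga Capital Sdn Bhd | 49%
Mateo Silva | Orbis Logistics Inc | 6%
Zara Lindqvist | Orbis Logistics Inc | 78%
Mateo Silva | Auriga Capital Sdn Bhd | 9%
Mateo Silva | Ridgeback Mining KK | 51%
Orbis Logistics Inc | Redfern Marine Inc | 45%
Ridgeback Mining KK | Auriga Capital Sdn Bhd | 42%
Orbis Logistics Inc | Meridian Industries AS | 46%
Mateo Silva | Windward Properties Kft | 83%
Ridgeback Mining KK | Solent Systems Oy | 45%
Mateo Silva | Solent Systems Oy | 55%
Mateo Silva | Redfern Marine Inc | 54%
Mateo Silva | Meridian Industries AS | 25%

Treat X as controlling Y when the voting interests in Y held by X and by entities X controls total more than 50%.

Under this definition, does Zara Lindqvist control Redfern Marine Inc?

Zara holds 78% of Orbis, so Zara controls Orbis.
In Redfern, Zara's side holds only 45%, not > 50%.
So Zara does not control Redfern.

No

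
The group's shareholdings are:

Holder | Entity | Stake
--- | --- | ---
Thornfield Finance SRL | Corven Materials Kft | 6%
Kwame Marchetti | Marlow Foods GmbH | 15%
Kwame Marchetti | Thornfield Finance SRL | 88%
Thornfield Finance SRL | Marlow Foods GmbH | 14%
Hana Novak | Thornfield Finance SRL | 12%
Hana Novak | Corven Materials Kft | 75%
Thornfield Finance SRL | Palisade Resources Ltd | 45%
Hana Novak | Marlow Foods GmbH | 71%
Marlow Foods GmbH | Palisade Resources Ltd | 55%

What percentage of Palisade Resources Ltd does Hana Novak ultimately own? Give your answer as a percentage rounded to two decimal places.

Hana reaches Palisade along 3 paths.
Via Marlow: 71% × 55% = 39.05%.
Via Thornfield → Marlow: 12% × 14% × 55% = 0.924%.
Via Thornfield: 12% × 45% = 5.4%.
Total: 39.05% + 0.924% + 5.4% = 45.374%.
Rounded: 45.37%.

45.37%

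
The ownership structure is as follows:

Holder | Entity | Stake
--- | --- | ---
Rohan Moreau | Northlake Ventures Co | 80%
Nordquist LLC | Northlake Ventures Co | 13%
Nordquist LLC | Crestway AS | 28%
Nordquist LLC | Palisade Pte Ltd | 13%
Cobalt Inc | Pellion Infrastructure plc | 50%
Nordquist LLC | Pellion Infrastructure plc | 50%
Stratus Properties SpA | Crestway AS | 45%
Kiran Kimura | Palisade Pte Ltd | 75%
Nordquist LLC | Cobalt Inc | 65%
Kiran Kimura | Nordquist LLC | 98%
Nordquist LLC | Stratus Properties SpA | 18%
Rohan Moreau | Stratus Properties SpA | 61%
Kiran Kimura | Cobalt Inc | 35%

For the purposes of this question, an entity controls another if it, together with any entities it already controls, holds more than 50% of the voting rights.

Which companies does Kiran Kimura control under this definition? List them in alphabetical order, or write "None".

Kiran holds 98% of Nordquist, so Kiran controls Nordquist.
Nordquist and Kiran together hold 65% + 35% = 100% of Cobalt, so Kiran controls Cobalt.
Nordquist and Cobalt together hold 50% + 50% = 100% of Pellion, so Kiran controls Pellion.
Nordquist and Kiran together hold 13% + 75% = 88% of Palisade, so Kiran controls Palisade.
No other company's threshold is met.

Cobalt Inc, Nordquist LLC, Palisade Pte Ltd, Pellion Infrastructure plc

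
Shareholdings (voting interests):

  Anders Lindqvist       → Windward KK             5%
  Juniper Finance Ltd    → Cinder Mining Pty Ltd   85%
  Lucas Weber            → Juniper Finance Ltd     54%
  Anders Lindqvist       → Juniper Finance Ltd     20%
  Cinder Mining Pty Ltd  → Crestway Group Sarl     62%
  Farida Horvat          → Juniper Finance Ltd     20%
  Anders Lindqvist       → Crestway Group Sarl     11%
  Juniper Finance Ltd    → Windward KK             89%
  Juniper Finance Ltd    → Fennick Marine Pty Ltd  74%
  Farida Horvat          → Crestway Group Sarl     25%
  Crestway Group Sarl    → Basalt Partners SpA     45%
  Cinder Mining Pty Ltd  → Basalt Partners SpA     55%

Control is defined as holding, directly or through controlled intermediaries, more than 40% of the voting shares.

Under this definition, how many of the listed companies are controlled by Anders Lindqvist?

Anders's largest direct stake is 20% in Juniper, which does not meet the threshold.
Anders controls 0 companies.

0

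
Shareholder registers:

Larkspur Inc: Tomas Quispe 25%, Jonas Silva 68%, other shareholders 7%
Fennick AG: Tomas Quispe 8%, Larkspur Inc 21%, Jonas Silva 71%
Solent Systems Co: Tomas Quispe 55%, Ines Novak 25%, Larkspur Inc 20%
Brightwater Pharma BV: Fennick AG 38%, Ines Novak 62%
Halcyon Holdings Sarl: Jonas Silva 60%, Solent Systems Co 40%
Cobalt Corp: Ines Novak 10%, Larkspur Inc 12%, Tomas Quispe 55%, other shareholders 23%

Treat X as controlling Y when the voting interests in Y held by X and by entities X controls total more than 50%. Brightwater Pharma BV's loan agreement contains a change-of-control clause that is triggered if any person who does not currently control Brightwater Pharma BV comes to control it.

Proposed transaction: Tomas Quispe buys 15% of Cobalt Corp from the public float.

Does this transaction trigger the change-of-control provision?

No

The purchase changes only Tomas's holdings, so Tomas is the only person who could newly come to control Brightwater.
Tomas holds 55% of Solent, so Tomas controls Solent.
Tomas holds 55% of Cobalt, so Tomas controls Cobalt.
Neither Tomas nor any entity Tomas controls holds any voting interest in Brightwater.
So before the transaction, Tomas does not control Brightwater.
After the purchase, Tomas's direct stake in Cobalt rises to 55% + 15% = 70%.
Tomas holds 70% of Cobalt, so Tomas controls Cobalt.
After the transaction, neither Tomas nor any entity Tomas controls holds a voting interest in Brightwater, so Tomas still does not control it.
No new person acquires control, so the clause is not triggered.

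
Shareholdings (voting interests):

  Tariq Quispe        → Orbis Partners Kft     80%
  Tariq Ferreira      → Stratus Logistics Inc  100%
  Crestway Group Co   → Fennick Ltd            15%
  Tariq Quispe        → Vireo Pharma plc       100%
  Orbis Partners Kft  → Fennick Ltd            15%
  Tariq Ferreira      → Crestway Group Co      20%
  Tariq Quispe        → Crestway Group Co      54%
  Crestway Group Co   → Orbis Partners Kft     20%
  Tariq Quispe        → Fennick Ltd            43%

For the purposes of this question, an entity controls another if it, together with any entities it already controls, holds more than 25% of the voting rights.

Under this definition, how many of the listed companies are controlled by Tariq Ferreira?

Tariq Ferreira holds 100% of Stratus, so Tariq Ferreira controls Stratus.
No other company's threshold is met.
Tariq Ferreira controls 1 company.

1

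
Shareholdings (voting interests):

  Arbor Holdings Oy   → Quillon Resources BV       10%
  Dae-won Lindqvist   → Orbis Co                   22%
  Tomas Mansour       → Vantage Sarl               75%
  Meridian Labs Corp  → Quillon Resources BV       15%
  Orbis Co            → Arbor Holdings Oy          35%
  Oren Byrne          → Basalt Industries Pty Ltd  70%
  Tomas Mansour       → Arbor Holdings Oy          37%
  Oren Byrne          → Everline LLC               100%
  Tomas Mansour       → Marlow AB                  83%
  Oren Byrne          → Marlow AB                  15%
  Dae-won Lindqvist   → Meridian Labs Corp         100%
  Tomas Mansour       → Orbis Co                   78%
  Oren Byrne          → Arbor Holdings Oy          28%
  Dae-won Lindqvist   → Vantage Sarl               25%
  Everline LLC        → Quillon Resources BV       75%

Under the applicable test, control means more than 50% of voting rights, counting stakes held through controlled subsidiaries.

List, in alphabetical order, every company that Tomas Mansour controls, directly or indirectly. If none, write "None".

Tomas holds 75% of Vantage, so Tomas controls Vantage.
Tomas holds 78% of Orbis, so Tomas controls Orbis.
Tomas and Orbis together hold 37% + 35% = 72% of Arbor, so Tomas controls Arbor.
Tomas holds 83% of Marlow, so Tomas controls Marlow.
No other company's threshold is met.

Arbor Holdings Oy, Marlow AB, Orbis Co, Vantage Sarl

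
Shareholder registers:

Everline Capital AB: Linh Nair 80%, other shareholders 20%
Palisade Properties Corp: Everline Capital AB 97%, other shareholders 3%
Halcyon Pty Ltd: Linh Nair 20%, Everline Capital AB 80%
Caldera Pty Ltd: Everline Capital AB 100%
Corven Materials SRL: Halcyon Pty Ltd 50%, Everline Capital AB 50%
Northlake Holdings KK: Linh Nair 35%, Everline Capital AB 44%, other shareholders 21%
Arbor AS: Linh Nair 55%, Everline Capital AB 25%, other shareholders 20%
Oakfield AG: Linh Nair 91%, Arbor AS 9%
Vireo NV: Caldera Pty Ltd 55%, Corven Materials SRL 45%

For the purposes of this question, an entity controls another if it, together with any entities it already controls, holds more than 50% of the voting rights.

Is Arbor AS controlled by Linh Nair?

Yes

Linh holds 80% of Everline, so Linh controls Everline.
Linh and Everline together hold 55% + 25% = 80% of Arbor, so Linh controls Arbor.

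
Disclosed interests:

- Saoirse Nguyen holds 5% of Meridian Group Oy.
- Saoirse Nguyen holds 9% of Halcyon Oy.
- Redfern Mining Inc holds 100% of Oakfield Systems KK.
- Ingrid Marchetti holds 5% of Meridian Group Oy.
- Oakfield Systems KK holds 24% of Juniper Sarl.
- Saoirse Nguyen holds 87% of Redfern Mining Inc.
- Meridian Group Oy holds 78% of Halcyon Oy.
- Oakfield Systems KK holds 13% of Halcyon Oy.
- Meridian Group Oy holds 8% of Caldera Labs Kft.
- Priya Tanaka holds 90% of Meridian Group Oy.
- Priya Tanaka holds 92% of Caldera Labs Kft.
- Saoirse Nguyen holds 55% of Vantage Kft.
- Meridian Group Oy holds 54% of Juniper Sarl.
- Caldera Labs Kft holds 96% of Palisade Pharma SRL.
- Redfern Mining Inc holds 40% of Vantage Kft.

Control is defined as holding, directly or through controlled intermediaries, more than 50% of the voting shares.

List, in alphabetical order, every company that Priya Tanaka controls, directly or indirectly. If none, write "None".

Priya holds 90% of Meridian, so Priya controls Meridian.
Priya and Meridian together hold 92% + 8% = 100% of Caldera, so Priya controls Caldera.
Caldera holds 96% of Palisade, so Priya controls Palisade.
Meridian holds 78% of Halcyon, so Priya controls Halcyon.
Meridian holds 54% of Juniper, so Priya controls Juniper.
No other company's threshold is met.

Caldera Labs Kft, Halcyon Oy, Juniper Sarl, Meridian Group Oy, Palisade Pharma SRL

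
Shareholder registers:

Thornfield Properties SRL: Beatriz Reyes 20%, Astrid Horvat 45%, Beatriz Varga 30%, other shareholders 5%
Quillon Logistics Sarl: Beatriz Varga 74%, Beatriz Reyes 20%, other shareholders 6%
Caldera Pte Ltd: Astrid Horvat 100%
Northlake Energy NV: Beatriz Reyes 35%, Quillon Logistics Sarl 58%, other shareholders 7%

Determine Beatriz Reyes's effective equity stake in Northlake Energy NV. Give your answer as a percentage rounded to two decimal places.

46.60%

Beatriz Reyes reaches Northlake along 2 paths.
Direct stake: 35% = 35%.
Via Quillon: 20% × 58% = 11.6%.
Total: 35% + 11.6% = 46.6%.
Rounded: 46.60%.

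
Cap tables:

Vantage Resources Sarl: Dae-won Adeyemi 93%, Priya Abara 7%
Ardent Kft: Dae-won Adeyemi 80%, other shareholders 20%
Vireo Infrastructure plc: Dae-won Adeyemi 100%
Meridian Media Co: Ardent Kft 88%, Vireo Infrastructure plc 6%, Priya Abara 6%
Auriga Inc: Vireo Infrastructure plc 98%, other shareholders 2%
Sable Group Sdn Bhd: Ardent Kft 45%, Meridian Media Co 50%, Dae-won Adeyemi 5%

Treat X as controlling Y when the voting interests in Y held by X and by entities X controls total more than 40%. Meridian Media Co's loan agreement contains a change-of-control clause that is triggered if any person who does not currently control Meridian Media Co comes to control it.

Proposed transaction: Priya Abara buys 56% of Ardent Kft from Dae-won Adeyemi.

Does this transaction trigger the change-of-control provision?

Yes

The purchase adds only to Priya's holdings (Dae-won's stake shrinks), so Priya is the only person who could newly come to control Meridian.
Priya's largest direct stake is 7% in Vantage, which does not meet the threshold, so Priya controls no company.
In Meridian, Priya's side holds only 6%, not > 40%.
So before the transaction, Priya does not control Meridian.
After the purchase, Priya holds 56% of Ardent directly, and Dae-won's stake falls to 24%.
Priya holds 56% of Ardent, so Priya controls Ardent.
Ardent and Priya together hold 88% + 6% = 94% of Meridian, so Priya controls Meridian.
Priya did not control Meridian before and does after, so the clause is triggered.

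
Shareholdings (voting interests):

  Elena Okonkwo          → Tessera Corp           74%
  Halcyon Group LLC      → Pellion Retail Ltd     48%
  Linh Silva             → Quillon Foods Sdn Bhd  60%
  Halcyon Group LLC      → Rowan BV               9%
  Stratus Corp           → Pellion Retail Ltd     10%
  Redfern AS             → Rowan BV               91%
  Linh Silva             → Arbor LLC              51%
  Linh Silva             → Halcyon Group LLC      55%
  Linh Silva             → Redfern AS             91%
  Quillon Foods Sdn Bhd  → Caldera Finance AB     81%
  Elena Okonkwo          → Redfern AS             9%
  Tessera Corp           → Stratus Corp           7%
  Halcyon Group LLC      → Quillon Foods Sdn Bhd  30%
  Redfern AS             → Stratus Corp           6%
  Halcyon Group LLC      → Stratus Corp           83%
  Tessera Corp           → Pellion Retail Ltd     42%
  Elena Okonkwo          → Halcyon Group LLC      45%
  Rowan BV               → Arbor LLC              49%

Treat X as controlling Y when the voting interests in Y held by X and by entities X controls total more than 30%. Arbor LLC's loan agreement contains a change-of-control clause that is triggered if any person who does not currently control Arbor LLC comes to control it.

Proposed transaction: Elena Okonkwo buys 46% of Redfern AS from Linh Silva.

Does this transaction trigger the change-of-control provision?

Yes

The purchase adds only to Elena's holdings (Linh's stake shrinks), so Elena is the only person who could newly come to control Arbor.
Elena holds 74% of Tessera, so Elena controls Tessera.
Elena holds 45% of Halcyon, so Elena controls Halcyon.
Halcyon and Tessera together hold 83% + 7% = 90% of Stratus, so Elena controls Stratus.
Halcyon and Tessera and Stratus together hold 48% + 42% + 10% = 100% of Pellion, so Elena controls Pellion.
Neither Elena nor any entity Elena controls holds any voting interest in Arbor.
So before the transaction, Elena does not control Arbor.
After the purchase, Elena's direct stake in Redfern rises to 9% + 46% = 55%, and Linh's stake falls to 45%.
Elena holds 55% of Redfern, so Elena controls Redfern.
Halcyon and Redfern together hold 9% + 91% = 100% of Rowan, so Elena controls Rowan.
Rowan holds 49% of Arbor, so Elena controls Arbor.
Elena did not control Arbor before and does after, so the clause is triggered.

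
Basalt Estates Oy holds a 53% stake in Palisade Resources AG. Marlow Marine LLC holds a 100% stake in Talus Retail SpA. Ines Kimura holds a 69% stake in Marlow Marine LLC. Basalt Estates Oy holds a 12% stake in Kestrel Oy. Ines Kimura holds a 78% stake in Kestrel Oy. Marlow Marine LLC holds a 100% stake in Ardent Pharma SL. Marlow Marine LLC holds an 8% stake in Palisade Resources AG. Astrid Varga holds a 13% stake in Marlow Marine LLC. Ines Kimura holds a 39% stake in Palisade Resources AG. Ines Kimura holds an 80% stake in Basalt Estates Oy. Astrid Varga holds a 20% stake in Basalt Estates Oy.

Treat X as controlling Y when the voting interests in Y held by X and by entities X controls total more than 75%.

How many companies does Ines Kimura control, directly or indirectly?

Ines holds 80% of Basalt, so Ines controls Basalt.
Ines and Basalt together hold 78% + 12% = 90% of Kestrel, so Ines controls Kestrel.
Ines and Basalt together hold 39% + 53% = 92% of Palisade, so Ines controls Palisade.
No other company's threshold is met.
Ines controls 3 companies.

3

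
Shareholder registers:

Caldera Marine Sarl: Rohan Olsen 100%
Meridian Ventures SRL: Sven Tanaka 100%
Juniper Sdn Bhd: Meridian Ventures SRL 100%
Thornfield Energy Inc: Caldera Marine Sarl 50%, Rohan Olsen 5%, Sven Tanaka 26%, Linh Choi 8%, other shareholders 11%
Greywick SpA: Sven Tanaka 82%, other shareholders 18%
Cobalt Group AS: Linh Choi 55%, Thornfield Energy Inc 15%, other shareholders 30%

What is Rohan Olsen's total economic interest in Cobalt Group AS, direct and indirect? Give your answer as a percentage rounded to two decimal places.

8.25%

Rohan reaches Cobalt along 2 paths.
Via Caldera → Thornfield: 100% × 50% × 15% = 7.5%.
Via Thornfield: 5% × 15% = 0.75%.
Total: 7.5% + 0.75% = 8.25%.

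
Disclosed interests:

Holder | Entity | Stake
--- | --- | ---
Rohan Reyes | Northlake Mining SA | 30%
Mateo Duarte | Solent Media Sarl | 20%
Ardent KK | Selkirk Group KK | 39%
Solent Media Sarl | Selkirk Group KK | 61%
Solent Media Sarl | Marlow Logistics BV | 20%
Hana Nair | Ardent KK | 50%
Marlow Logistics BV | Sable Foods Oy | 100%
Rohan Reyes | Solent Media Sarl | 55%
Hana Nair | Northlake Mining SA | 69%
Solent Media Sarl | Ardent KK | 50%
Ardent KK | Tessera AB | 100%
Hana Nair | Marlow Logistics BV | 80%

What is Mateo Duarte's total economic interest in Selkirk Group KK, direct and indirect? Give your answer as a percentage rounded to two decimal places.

16.10%

Mateo reaches Selkirk along 2 paths.
Via Solent → Ardent: 20% × 50% × 39% = 3.9%.
Via Solent: 20% × 61% = 12.2%.
Total: 3.9% + 12.2% = 16.1%.
Rounded: 16.10%.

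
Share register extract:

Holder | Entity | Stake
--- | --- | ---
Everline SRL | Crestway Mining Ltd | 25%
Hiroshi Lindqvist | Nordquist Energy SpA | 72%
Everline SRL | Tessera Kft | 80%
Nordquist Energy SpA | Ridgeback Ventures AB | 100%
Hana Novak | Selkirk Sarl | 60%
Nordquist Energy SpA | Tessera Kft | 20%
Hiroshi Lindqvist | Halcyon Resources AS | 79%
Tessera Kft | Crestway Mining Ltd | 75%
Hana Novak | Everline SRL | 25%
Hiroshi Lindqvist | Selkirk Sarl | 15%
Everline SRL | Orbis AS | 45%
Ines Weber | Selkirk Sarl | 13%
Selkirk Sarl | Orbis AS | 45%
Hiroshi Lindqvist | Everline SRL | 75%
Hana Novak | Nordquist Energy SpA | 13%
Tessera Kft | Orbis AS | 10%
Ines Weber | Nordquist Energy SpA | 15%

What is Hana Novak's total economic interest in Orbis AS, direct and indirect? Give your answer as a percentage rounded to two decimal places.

40.51%

Hana reaches Orbis along 4 paths.
Via Everline: 25% × 45% = 11.25%.
Via Everline → Tessera: 25% × 80% × 10% = 2%.
Via Nordquist → Tessera: 13% × 20% × 10% = 0.26%.
Via Selkirk: 60% × 45% = 27%.
Total: 11.25% + 2% + 0.26% + 27% = 40.51%.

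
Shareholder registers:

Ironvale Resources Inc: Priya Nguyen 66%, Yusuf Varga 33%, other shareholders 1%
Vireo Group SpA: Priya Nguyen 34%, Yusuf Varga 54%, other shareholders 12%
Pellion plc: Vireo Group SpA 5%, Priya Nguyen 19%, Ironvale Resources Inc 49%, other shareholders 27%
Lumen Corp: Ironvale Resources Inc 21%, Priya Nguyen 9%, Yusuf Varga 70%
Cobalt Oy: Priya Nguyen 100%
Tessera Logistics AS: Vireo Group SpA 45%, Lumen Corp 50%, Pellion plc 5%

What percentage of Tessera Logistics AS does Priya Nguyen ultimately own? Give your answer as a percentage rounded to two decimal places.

Priya reaches Tessera along 6 paths.
Via Vireo: 34% × 45% = 15.3%.
Via Ironvale → Lumen: 66% × 21% × 50% = 6.93%.
Via Lumen: 9% × 50% = 4.5%.
Via Vireo → Pellion: 34% × 5% × 5% = 0.085%.
Via Pellion: 19% × 5% = 0.95%.
Via Ironvale → Pellion: 66% × 49% × 5% = 1.617%.
Total: 15.3% + 6.93% + 4.5% + 0.085% + 0.95% + 1.617% = 29.382%.
Rounded: 29.38%.

29.38%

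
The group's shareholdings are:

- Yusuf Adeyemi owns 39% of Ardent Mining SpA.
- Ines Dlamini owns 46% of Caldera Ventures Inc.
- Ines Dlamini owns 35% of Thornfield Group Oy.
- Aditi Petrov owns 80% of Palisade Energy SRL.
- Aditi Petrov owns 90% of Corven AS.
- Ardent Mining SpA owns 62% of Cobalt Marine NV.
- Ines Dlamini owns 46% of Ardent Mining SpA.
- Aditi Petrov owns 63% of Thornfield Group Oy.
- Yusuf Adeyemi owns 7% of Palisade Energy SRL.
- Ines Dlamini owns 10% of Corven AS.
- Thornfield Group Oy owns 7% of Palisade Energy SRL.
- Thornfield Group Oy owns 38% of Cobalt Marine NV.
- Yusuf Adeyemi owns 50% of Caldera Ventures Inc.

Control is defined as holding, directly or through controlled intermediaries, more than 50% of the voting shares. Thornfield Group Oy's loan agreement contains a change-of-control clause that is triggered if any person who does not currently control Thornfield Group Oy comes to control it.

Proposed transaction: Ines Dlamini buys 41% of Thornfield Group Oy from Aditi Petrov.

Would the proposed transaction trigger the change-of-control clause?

Yes

The purchase adds only to Ines's holdings (Aditi's stake shrinks), so Ines is the only person who could newly come to control Thornfield.
Ines's largest direct stake is 46% in Caldera, which does not meet the threshold, so Ines controls no company.
In Thornfield, Ines's side holds only 35%, not > 50%.
So before the transaction, Ines does not control Thornfield.
After the purchase, Ines's direct stake in Thornfield rises to 35% + 41% = 76%, and Aditi's stake falls to 22%.
Ines holds 76% of Thornfield, so Ines controls Thornfield.
Ines did not control Thornfield before and does after, so the clause is triggered.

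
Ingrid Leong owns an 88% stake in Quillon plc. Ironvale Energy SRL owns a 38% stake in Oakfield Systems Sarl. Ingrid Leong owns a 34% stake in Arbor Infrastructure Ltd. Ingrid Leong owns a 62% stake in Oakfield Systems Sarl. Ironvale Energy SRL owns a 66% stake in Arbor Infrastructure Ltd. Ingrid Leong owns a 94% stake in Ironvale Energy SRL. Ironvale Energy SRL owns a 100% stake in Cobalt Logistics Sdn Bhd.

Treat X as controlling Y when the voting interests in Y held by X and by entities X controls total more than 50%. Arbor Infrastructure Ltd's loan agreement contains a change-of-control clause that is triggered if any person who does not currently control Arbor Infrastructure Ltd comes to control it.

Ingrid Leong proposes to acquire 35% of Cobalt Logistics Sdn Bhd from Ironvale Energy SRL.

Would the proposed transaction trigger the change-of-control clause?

The purchase adds only to Ingrid's holdings (Ironvale's stake shrinks), so Ingrid is the only person who could newly come to control Arbor.
Ingrid holds 94% of Ironvale, so Ingrid controls Ironvale.
Ironvale and Ingrid together hold 66% + 34% = 100% of Arbor, so Ingrid controls Arbor.
So Ingrid already controls Arbor before the transaction.
After the purchase, Ingrid holds 35% of Cobalt directly, and Ironvale's stake falls to 65%.
Ingrid controlled Arbor already, so this is not a new person acquiring control; every other person's position is unchanged or reduced.
No new person acquires control, so the clause is not triggered.

No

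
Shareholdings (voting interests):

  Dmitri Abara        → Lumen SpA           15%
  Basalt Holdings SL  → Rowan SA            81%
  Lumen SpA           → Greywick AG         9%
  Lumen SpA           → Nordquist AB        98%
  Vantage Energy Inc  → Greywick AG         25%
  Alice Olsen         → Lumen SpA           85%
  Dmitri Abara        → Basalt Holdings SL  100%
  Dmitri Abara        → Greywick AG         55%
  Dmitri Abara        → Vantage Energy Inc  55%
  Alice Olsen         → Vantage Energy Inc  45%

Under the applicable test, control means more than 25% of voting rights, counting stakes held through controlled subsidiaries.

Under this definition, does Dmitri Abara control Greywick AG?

Dmitri holds 55% of Vantage, so Dmitri controls Vantage.
Vantage and Dmitri together hold 25% + 55% = 80% of Greywick, so Dmitri controls Greywick.

Yes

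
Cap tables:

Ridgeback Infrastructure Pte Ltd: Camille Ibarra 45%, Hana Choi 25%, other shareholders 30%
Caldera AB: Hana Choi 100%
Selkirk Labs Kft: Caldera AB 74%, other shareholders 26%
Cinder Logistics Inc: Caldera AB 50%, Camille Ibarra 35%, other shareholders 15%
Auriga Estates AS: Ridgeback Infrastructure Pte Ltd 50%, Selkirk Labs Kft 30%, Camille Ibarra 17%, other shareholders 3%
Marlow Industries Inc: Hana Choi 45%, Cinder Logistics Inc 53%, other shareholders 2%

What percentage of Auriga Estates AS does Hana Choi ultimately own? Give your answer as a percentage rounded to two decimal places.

34.70%

Hana reaches Auriga along 2 paths.
Via Ridgeback: 25% × 50% = 12.5%.
Via Caldera → Selkirk: 100% × 74% × 30% = 22.2%.
Total: 12.5% + 22.2% = 34.7%.
Rounded: 34.70%.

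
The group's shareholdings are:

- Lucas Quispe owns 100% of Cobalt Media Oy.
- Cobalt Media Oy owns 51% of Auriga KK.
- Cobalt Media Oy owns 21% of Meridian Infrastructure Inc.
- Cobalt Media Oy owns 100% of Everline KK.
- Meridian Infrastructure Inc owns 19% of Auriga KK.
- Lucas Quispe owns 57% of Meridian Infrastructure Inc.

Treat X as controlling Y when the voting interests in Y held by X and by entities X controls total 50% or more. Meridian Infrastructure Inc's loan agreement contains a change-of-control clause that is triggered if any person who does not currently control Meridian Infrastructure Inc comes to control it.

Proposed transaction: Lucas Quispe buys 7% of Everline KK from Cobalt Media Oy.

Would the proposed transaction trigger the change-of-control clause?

No

The purchase adds only to Lucas's holdings (Cobalt's stake shrinks), so Lucas is the only person who could newly come to control Meridian.
Lucas holds 100% of Cobalt, so Lucas controls Cobalt.
Lucas and Cobalt together hold 57% + 21% = 78% of Meridian, so Lucas controls Meridian.
So Lucas already controls Meridian before the transaction.
After the purchase, Lucas holds 7% of Everline directly, and Cobalt's stake falls to 93%.
Lucas controlled Meridian already, so this is not a new person acquiring control; every other person's position is unchanged or reduced.
No new person acquires control, so the clause is not triggered.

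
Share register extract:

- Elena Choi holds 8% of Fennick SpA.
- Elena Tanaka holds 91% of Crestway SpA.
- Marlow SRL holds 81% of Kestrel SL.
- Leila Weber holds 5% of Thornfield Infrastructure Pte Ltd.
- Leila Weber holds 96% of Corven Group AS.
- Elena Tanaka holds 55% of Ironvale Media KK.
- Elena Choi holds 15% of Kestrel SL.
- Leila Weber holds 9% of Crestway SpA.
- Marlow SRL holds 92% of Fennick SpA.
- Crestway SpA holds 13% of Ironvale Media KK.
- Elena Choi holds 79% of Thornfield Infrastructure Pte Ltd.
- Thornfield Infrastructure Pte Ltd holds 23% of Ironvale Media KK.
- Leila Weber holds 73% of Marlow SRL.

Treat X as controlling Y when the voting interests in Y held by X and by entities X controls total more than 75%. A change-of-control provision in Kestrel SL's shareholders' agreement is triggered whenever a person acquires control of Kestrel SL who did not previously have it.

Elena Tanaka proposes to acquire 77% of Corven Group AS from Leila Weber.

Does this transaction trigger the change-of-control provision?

The purchase adds only to Elena Tanaka's holdings (Leila's stake shrinks), so Elena Tanaka is the only person who could newly come to control Kestrel.
Elena Tanaka holds 91% of Crestway, so Elena Tanaka controls Crestway.
Neither Elena Tanaka nor any entity Elena Tanaka controls holds any voting interest in Kestrel.
So before the transaction, Elena Tanaka does not control Kestrel.
After the purchase, Elena Tanaka holds 77% of Corven directly, and Leila's stake falls to 19%.
Elena Tanaka holds 77% of Corven, so Elena Tanaka controls Corven.
After the transaction, neither Elena Tanaka nor any entity Elena Tanaka controls holds a voting interest in Kestrel, so Elena Tanaka still does not control it.
No new person acquires control, so the clause is not triggered.

No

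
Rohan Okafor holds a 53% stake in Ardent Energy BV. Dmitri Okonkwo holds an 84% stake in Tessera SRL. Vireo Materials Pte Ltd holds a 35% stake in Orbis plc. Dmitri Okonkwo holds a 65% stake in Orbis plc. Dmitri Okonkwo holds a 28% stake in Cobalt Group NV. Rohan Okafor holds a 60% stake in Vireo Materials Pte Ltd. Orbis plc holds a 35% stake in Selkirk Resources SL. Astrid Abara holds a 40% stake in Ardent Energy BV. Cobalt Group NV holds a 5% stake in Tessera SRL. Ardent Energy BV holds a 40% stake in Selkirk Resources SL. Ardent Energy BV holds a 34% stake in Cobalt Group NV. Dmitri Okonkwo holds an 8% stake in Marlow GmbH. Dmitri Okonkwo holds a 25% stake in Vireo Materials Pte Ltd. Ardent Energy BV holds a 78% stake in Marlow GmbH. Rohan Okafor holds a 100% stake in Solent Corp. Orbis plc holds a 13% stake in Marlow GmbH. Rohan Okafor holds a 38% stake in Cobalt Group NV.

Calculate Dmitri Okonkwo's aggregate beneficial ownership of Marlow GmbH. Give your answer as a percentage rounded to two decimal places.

Dmitri reaches Marlow along 3 paths.
Via Orbis: 65% × 13% = 8.45%.
Via Vireo → Orbis: 25% × 35% × 13% = 1.1375%.
Direct stake: 8% = 8%.
Total: 8.45% + 1.1375% + 8% = 17.5875%.
Rounded: 17.59%.

17.59%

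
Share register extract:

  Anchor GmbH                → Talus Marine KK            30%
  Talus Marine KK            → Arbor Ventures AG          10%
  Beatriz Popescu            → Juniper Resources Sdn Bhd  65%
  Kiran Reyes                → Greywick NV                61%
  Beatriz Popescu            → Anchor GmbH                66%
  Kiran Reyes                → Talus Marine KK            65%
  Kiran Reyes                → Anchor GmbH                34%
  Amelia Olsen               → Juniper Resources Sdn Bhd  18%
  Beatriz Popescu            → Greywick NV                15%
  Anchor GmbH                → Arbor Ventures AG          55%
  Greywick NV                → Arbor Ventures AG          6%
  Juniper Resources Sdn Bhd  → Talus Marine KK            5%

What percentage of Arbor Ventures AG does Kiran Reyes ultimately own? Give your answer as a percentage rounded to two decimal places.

29.88%

Kiran reaches Arbor along 4 paths.
Via Greywick: 61% × 6% = 3.66%.
Via Anchor: 34% × 55% = 18.7%.
Via Talus: 65% × 10% = 6.5%.
Via Anchor → Talus: 34% × 30% × 10% = 1.02%.
Total: 3.66% + 18.7% + 6.5% + 1.02% = 29.88%.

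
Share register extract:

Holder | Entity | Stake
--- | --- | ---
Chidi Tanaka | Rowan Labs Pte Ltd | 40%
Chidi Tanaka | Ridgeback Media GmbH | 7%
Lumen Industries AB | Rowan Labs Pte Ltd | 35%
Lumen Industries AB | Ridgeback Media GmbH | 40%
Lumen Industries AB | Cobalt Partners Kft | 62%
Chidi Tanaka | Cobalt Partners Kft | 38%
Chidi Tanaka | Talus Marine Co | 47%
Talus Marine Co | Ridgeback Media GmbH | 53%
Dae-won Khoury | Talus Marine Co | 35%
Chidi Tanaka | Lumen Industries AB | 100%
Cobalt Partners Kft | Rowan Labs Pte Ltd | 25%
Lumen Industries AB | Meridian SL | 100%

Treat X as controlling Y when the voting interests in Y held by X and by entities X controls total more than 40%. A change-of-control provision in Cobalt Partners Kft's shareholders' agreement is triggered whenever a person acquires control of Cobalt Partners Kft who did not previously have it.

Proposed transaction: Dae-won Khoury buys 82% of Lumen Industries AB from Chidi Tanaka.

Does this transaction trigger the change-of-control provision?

The purchase adds only to Dae-won's holdings (Chidi's stake shrinks), so Dae-won is the only person who could newly come to control Cobalt.
Dae-won's largest direct stake is 35% in Talus, which does not meet the threshold, so Dae-won controls no company.
Neither Dae-won nor any entity Dae-won controls holds any voting interest in Cobalt.
So before the transaction, Dae-won does not control Cobalt.
After the purchase, Dae-won holds 82% of Lumen directly, and Chidi's stake falls to 18%.
Dae-won holds 82% of Lumen, so Dae-won controls Lumen.
Lumen holds 62% of Cobalt, so Dae-won controls Cobalt.
Dae-won did not control Cobalt before and does after, so the clause is triggered.

Yes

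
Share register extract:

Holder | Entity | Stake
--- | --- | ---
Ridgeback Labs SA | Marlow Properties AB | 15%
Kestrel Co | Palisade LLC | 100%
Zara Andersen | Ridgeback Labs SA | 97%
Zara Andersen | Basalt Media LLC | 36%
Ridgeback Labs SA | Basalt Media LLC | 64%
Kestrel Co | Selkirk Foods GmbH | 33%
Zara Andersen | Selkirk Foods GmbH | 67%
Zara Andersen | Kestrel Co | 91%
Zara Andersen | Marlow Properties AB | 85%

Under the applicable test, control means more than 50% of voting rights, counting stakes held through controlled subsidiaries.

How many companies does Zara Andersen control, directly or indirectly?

6

Zara holds 91% of Kestrel, so Zara controls Kestrel.
Zara holds 97% of Ridgeback, so Zara controls Ridgeback.
Ridgeback and Zara together hold 64% + 36% = 100% of Basalt, so Zara controls Basalt.
Kestrel holds 100% of Palisade, so Zara controls Palisade.
Zara and Kestrel together hold 67% + 33% = 100% of Selkirk, so Zara controls Selkirk.
Zara and Ridgeback together hold 85% + 15% = 100% of Marlow, so Zara controls Marlow.
Zara controls 6 companies.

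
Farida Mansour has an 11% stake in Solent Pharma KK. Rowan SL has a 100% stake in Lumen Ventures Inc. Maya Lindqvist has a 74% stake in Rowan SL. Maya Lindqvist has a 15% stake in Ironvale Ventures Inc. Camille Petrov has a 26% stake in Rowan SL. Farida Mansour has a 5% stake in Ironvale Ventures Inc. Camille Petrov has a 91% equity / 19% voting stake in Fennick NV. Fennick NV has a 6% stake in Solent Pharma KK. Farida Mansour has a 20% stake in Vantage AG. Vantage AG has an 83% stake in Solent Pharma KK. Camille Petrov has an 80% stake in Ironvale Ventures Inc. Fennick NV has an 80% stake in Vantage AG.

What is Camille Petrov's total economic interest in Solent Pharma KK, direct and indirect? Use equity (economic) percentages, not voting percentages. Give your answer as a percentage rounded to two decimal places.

65.88%

Camille reaches Solent along 2 paths.
Via Fennick: 91% × 6% = 5.46%.
Via Fennick → Vantage: 91% × 80% × 83% = 60.424%.
Total: 5.46% + 60.424% = 65.884%.
Rounded: 65.88%.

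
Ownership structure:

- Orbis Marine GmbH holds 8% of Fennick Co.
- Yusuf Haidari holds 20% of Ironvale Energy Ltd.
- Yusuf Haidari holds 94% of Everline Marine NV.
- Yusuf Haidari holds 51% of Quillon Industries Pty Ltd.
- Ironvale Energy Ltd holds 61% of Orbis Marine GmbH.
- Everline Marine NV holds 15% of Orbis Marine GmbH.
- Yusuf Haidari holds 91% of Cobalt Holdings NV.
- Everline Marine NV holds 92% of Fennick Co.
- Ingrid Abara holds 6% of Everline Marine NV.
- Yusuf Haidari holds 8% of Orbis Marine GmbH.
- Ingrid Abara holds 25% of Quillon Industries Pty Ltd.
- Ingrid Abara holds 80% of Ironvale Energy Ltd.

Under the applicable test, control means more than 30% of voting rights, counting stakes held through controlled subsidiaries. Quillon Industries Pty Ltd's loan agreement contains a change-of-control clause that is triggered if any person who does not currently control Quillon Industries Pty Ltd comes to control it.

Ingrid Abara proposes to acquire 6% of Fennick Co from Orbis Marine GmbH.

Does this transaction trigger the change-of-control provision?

No

The purchase adds only to Ingrid's holdings (Orbis's stake shrinks), so Ingrid is the only person who could newly come to control Quillon.
Ingrid holds 80% of Ironvale, so Ingrid controls Ironvale.
Ironvale holds 61% of Orbis, so Ingrid controls Orbis.
In Quillon, Ingrid's side holds only 25%, not > 30%.
So before the transaction, Ingrid does not control Quillon.
After the purchase, Ingrid holds 6% of Fennick directly, and Orbis's stake falls to 2%.
Ingrid's side now holds 2% + 6% = 8% of Fennick, not > 30%, so Ingrid still does not control Fennick.
After the transaction, Ingrid's side holds 25% of Quillon, not > 30%, so Ingrid still does not control Quillon.
No new person acquires control, so the clause is not triggered.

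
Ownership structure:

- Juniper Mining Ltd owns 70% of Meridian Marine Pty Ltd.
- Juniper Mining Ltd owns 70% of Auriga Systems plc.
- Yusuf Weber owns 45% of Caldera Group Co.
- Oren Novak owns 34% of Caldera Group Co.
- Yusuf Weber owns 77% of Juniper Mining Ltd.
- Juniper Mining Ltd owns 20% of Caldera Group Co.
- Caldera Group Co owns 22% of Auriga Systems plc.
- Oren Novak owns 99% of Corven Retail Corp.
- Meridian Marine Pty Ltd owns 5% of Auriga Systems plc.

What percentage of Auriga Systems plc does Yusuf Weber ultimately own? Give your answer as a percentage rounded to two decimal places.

69.88%

Yusuf reaches Auriga along 4 paths.
Via Juniper: 77% × 70% = 53.9%.
Via Juniper → Meridian: 77% × 70% × 5% = 2.695%.
Via Caldera: 45% × 22% = 9.9%.
Via Juniper → Caldera: 77% × 20% × 22% = 3.388%.
Total: 53.9% + 2.695% + 9.9% + 3.388% = 69.883%.
Rounded: 69.88%.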